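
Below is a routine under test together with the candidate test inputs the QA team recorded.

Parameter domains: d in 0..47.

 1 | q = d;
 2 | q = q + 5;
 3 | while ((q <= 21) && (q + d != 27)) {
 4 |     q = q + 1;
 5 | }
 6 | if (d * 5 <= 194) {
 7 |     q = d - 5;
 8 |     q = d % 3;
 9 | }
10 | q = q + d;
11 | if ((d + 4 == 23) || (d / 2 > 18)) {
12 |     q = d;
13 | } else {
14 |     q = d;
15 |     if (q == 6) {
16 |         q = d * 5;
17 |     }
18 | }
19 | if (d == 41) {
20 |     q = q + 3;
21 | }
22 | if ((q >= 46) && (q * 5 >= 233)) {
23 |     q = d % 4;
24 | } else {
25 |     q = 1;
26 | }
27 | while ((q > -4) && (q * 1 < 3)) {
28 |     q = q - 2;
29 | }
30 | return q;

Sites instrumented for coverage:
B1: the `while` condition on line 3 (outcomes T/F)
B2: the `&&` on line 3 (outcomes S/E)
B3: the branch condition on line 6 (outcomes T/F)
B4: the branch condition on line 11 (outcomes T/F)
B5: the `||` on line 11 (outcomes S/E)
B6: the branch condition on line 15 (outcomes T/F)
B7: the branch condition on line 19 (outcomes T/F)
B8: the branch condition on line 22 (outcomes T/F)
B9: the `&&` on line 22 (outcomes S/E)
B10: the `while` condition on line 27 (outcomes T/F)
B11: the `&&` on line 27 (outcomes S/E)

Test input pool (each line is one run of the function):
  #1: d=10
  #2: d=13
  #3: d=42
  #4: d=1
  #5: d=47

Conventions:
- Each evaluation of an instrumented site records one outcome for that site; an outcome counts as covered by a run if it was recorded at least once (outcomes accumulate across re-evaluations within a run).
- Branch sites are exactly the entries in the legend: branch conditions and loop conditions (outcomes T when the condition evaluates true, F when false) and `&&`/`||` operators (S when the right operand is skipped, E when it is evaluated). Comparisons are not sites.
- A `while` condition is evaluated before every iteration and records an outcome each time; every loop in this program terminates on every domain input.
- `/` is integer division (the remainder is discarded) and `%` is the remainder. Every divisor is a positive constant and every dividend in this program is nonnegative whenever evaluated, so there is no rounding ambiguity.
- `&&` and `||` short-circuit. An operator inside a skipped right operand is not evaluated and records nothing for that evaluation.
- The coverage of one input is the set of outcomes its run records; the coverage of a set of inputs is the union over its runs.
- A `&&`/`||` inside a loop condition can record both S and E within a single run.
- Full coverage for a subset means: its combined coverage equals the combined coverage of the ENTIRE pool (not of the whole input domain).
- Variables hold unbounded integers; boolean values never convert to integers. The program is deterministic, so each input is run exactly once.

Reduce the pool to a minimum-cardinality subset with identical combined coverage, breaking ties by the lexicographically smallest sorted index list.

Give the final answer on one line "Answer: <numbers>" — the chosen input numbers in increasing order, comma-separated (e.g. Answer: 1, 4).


input #1 (d=10): events B2->E, B1->T, B2->E, B1->T, B2->E, B1->F, B3->T, B5->E, B4->F, B6->F, B7->F, B9->S, B8->F, B11->E, ...; covers B1=T, B1=F, B2=E, B3=T, B4=F, B5=E, B6=F, B7=F, B8=F, B9=S, B10=T, B10=F, B11=S, B11=E
input #2 (d=13): events B2->E, B1->T, B2->E, B1->T, B2->E, B1->T, B2->E, B1->T, B2->S, B1->F, B3->T, B5->E, B4->F, B6->F, ...; covers B1=T, B1=F, B2=S, B2=E, B3=T, B4=F, B5=E, B6=F, B7=F, B8=F, B9=S, B10=T, B10=F, B11=S, B11=E
input #3 (d=42): events B2->S, B1->F, B3->F, B5->E, B4->T, B7->F, B9->S, B8->F, B11->E, B10->T, B11->E, B10->T, B11->E, B10->T, ...; covers B1=F, B2=S, B3=F, B4=T, B5=E, B7=F, B8=F, B9=S, B10=T, B10=F, B11=S, B11=E
input #4 (d=1): events B2->E, B1->T, B2->E, B1->T, B2->E, B1->T, B2->E, B1->T, B2->E, B1->T, B2->E, B1->T, B2->E, B1->T, ...; covers B1=T, B1=F, B2=S, B2=E, B3=T, B4=F, B5=E, B6=F, B7=F, B8=F, B9=S, B10=T, B10=F, B11=S, B11=E
input #5 (d=47): events B2->S, B1->F, B3->F, B5->E, B4->T, B7->F, B9->E, B8->T, B11->E, B10->F; covers B1=F, B2=S, B3=F, B4=T, B5=E, B7=F, B8=T, B9=E, B10=F, B11=E
pool-wide coverage (19 outcomes): B1=T, B1=F, B2=S, B2=E, B3=T, B3=F, B4=T, B4=F, B5=E, B6=F, B7=F, B8=T, B8=F, B9=S, B9=E, B10=T, B10=F, B11=S, B11=E
checked all size-1 subsets: none covers 19 outcomes (max 15/19)
size 2: inputs {1, 5} cover all 19 outcomes, and no lexicographically smaller subset of this size does
Answer: 1, 5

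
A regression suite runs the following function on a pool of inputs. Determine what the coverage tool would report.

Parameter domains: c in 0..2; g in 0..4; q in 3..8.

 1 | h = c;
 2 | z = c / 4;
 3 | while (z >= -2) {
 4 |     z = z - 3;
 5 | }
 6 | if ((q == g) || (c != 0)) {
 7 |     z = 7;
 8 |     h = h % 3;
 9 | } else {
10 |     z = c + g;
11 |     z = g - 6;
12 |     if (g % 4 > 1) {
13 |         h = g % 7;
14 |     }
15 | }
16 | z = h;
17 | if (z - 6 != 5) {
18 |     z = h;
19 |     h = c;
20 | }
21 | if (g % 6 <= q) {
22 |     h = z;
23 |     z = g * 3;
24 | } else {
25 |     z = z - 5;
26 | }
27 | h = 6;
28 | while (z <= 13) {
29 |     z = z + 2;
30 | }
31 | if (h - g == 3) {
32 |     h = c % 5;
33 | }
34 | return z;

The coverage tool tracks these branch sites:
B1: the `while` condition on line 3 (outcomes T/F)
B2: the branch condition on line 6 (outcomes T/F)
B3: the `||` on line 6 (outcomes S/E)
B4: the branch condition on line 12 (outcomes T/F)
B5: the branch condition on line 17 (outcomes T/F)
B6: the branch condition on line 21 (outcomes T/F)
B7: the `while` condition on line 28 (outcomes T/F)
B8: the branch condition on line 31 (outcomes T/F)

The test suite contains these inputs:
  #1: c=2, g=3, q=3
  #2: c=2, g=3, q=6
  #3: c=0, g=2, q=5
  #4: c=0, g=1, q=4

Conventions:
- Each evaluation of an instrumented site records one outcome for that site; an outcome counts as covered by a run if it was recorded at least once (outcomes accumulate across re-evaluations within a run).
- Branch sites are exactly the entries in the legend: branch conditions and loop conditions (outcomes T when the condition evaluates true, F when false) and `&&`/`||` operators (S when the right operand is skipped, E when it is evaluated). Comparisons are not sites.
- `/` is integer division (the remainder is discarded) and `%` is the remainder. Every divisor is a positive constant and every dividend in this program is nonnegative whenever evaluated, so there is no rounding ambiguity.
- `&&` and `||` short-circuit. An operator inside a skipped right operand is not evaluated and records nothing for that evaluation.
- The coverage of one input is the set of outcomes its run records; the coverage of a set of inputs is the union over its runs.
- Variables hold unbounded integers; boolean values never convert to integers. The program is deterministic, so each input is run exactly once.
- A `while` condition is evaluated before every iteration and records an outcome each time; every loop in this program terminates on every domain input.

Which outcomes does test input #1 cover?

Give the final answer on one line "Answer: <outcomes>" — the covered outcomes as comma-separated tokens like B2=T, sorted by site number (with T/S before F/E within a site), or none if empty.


Tracing the run of input #1 (c=2, g=3, q=3):
  B1->T, B1->F, B3->S, B2->T, B5->T, B6->T, B7->T, B7->T, B7->T, B7->F
  B8->T
as a set, this run covers: B1=T, B1=F, B2=T, B3=S, B5=T, B6=T, B7=T, B7=F, B8=T
Answer: B1=T, B1=F, B2=T, B3=S, B5=T, B6=T, B7=T, B7=F, B8=T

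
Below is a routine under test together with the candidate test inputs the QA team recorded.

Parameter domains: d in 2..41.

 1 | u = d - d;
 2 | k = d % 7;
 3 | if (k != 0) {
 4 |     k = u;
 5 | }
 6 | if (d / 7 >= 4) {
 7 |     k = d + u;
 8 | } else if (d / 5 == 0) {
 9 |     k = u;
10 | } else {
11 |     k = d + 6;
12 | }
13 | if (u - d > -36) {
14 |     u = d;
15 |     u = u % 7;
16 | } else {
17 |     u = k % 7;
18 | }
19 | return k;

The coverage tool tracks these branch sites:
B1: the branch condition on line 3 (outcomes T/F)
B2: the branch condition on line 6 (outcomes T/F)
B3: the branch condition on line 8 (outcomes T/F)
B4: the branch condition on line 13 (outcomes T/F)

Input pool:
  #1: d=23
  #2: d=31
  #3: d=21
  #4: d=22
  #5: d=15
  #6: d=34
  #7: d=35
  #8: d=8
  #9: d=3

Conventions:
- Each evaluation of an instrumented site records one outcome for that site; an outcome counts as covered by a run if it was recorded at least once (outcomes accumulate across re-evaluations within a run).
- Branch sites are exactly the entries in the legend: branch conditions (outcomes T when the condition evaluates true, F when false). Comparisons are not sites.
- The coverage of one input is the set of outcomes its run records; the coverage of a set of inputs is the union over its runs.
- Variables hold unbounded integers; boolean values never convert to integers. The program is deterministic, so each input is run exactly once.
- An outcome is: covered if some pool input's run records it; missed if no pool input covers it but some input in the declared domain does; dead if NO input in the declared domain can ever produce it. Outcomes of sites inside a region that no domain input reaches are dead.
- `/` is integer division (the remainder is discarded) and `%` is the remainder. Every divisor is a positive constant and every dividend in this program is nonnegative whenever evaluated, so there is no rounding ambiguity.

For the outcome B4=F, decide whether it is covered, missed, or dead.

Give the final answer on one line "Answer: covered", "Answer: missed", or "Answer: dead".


no pool input records B4=F
but domain input (d=36) does record it -> reachable, so missed
Answer: missed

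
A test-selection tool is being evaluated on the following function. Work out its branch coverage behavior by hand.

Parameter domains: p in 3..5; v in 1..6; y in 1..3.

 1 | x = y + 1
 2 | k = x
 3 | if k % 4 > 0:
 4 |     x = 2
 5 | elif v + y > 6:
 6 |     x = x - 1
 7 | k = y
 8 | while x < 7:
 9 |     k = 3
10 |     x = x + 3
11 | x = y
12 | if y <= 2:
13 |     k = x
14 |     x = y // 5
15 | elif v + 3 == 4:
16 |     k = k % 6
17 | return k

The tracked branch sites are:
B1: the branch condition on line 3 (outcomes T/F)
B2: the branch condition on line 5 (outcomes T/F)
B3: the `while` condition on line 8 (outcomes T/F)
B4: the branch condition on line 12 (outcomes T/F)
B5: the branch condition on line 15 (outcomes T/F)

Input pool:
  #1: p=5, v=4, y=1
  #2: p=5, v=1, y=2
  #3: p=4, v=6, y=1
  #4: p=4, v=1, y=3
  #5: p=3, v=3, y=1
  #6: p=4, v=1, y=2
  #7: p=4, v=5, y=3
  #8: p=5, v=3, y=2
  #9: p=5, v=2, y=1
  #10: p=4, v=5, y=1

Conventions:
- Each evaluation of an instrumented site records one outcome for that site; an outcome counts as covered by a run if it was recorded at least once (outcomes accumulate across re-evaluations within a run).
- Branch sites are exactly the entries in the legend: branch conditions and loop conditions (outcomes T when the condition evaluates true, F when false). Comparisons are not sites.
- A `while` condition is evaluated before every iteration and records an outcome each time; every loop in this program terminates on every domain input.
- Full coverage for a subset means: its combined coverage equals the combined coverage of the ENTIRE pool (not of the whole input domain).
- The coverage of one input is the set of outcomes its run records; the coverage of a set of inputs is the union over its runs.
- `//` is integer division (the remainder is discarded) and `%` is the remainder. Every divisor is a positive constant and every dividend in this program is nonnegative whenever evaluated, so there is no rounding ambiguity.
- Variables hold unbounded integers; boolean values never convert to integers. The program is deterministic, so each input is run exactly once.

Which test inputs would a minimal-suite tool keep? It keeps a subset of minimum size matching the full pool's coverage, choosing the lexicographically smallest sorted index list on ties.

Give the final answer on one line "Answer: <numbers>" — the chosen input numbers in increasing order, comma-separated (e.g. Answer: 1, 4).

input #1 (p=5, v=4, y=1): events B1->T, B3->T, B3->T, B3->F, B4->T; covers B1=T, B3=T, B3=F, B4=T
input #2 (p=5, v=1, y=2): events B1->T, B3->T, B3->T, B3->F, B4->T; covers B1=T, B3=T, B3=F, B4=T
input #3 (p=4, v=6, y=1): events B1->T, B3->T, B3->T, B3->F, B4->T; covers B1=T, B3=T, B3=F, B4=T
input #4 (p=4, v=1, y=3): events B1->F, B2->F, B3->T, B3->F, B4->F, B5->T; covers B1=F, B2=F, B3=T, B3=F, B4=F, B5=T
input #5 (p=3, v=3, y=1): events B1->T, B3->T, B3->T, B3->F, B4->T; covers B1=T, B3=T, B3=F, B4=T
input #6 (p=4, v=1, y=2): events B1->T, B3->T, B3->T, B3->F, B4->T; covers B1=T, B3=T, B3=F, B4=T
input #7 (p=4, v=5, y=3): events B1->F, B2->T, B3->T, B3->T, B3->F, B4->F, B5->F; covers B1=F, B2=T, B3=T, B3=F, B4=F, B5=F
input #8 (p=5, v=3, y=2): events B1->T, B3->T, B3->T, B3->F, B4->T; covers B1=T, B3=T, B3=F, B4=T
input #9 (p=5, v=2, y=1): events B1->T, B3->T, B3->T, B3->F, B4->T; covers B1=T, B3=T, B3=F, B4=T
input #10 (p=4, v=5, y=1): events B1->T, B3->T, B3->T, B3->F, B4->T; covers B1=T, B3=T, B3=F, B4=T
union over all inputs: B1=T, B1=F, B2=T, B2=F, B3=T, B3=F, B4=T, B4=F, B5=T, B5=F (10 outcomes)
every size-1 subset falls short of the 10 outcomes (best: 6/10)
every size-2 subset falls short of the 10 outcomes (best: 8/10)
size 3: inputs {1, 4, 7} cover all 10 outcomes, and no lexicographically smaller subset of this size does

Answer: 1, 4, 7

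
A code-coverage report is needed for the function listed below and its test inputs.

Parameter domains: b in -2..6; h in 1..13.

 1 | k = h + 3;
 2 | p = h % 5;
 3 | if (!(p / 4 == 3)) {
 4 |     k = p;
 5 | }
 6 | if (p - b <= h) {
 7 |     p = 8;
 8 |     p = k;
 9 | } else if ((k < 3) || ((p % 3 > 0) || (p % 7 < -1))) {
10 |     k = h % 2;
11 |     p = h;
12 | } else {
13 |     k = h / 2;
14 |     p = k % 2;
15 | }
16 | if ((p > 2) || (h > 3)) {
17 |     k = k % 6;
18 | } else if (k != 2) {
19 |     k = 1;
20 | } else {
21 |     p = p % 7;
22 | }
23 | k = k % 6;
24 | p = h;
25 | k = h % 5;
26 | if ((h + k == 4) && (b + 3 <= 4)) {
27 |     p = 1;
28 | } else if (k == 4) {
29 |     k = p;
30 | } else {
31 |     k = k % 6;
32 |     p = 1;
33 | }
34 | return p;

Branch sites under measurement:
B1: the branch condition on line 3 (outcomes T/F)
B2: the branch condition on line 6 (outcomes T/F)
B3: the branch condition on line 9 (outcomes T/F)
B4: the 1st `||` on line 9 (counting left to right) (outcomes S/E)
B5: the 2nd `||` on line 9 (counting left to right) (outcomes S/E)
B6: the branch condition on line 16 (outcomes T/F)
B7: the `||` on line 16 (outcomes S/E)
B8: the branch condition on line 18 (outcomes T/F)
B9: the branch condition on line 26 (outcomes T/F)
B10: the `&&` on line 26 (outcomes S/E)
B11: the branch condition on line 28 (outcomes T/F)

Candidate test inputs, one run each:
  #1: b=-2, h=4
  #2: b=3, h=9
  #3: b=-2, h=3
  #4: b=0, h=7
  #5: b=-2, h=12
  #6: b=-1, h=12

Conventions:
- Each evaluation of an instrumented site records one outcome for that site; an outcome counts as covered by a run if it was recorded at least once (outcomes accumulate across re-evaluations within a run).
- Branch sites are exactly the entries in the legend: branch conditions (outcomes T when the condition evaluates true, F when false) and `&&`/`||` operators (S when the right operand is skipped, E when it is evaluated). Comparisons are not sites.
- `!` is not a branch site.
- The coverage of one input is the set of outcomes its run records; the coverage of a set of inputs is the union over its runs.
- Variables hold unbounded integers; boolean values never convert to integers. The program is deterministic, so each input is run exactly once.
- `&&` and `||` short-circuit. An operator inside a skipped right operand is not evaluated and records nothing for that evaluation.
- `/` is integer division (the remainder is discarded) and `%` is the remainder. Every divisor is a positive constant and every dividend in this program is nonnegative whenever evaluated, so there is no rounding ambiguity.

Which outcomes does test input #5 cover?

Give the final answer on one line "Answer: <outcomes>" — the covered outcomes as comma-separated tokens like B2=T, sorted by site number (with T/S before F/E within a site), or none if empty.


Simulating input #5 (b=-2, h=12) step by step:
  B1->T, B2->T, B7->E, B6->T, B10->S, B9->F, B11->F
distinct outcomes covered: B1=T, B2=T, B6=T, B7=E, B9=F, B10=S, B11=F
Answer: B1=T, B2=T, B6=T, B7=E, B9=F, B10=S, B11=F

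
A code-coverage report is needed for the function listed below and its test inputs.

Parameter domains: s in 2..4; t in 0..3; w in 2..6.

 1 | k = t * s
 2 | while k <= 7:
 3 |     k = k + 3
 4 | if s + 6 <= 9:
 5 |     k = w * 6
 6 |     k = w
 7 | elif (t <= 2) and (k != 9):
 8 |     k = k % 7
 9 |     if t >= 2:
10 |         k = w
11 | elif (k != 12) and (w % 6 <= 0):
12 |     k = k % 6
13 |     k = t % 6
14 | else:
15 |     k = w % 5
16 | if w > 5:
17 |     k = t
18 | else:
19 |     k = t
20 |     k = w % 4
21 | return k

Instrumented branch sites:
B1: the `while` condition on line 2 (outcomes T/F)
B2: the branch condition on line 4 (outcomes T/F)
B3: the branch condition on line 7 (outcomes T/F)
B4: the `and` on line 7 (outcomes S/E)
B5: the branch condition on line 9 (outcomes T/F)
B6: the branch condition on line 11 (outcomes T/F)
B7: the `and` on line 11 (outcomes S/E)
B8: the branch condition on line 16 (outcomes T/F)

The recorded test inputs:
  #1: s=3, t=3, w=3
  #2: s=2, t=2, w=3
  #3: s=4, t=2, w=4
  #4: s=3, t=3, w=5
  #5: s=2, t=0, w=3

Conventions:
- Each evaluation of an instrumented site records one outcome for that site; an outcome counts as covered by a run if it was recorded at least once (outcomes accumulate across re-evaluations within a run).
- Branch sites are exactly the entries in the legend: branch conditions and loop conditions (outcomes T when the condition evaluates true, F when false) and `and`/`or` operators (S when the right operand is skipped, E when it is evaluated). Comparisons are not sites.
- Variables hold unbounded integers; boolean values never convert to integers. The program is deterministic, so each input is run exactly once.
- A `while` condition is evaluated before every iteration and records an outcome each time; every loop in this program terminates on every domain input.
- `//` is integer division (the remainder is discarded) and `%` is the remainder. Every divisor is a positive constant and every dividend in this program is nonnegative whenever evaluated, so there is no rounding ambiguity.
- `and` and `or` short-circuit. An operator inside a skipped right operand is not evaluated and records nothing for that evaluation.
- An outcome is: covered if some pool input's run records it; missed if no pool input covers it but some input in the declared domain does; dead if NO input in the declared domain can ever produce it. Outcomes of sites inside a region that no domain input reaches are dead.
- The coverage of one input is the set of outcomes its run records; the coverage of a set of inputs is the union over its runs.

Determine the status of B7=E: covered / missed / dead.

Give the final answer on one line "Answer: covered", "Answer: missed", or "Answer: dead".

no pool input records B7=E
but domain input (s=4, t=0, w=2) does record it -> reachable, so missed

Answer: missed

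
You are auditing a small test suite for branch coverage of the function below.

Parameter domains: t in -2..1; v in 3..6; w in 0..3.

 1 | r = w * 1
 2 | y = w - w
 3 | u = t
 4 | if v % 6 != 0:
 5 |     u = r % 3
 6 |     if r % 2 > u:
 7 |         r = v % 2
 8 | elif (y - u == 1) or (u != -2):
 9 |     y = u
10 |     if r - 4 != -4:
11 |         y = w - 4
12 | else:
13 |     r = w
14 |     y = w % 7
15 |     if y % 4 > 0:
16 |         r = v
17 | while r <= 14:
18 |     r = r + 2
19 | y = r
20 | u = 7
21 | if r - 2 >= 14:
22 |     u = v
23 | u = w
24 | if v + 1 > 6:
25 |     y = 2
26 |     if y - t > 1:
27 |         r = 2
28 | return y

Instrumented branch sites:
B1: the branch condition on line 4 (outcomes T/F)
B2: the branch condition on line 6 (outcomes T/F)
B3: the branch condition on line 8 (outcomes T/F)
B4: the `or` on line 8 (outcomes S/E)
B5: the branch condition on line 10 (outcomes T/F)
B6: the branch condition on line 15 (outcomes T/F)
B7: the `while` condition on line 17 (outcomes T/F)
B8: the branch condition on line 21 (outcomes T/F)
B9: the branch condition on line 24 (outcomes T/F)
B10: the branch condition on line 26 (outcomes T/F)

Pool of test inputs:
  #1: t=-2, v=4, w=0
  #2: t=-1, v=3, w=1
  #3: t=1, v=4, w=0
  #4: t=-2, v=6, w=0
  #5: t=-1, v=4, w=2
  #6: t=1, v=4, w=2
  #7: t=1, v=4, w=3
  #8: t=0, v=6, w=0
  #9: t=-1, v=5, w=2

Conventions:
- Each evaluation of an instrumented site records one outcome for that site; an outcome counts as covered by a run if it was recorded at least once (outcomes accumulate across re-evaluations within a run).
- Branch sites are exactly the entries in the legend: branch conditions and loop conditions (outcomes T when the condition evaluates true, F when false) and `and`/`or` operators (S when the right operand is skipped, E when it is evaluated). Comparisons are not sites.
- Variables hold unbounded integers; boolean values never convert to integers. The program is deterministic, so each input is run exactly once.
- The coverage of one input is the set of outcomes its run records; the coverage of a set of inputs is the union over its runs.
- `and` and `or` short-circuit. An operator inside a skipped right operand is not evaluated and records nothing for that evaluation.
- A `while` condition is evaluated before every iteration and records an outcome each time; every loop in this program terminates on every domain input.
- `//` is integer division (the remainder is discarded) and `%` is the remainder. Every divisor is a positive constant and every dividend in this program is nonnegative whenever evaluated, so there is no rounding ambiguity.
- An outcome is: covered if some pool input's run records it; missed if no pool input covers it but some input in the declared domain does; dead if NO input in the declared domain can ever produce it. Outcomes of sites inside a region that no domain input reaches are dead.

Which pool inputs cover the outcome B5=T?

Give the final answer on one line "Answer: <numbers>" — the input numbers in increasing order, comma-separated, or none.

input #1 (t=-2, v=4, w=0): does not record B5=T
input #2 (t=-1, v=3, w=1): does not record B5=T
input #3 (t=1, v=4, w=0): does not record B5=T
input #4 (t=-2, v=6, w=0): does not record B5=T
input #5 (t=-1, v=4, w=2): does not record B5=T
input #6 (t=1, v=4, w=2): does not record B5=T
input #7 (t=1, v=4, w=3): does not record B5=T
input #8 (t=0, v=6, w=0): does not record B5=T
input #9 (t=-1, v=5, w=2): does not record B5=T

Answer: none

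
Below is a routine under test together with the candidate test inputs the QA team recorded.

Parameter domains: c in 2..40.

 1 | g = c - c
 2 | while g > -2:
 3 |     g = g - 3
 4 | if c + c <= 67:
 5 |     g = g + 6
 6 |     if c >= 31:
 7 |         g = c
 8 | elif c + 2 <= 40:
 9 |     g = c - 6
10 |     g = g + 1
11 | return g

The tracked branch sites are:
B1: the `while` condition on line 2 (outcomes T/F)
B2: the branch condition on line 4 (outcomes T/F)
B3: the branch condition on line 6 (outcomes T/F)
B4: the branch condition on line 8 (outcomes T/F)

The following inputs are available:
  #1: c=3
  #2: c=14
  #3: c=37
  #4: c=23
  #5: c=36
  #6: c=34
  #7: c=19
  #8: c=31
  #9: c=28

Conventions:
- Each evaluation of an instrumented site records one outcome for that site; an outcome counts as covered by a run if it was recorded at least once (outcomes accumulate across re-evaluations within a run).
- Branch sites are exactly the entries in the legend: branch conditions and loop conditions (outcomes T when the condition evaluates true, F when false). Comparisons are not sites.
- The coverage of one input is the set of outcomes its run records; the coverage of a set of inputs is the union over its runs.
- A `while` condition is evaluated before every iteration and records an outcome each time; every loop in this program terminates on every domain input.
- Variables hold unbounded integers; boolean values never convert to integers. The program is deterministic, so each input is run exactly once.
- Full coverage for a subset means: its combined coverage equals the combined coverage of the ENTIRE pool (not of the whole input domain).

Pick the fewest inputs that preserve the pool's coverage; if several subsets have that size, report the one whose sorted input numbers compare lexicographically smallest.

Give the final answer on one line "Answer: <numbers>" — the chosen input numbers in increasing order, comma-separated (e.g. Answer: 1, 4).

run #1 (c=3) runs B1->T, B1->F, B2->T, B3->F; records B1=T, B1=F, B2=T, B3=F
run #2 (c=14) runs B1->T, B1->F, B2->T, B3->F; records B1=T, B1=F, B2=T, B3=F
run #3 (c=37) runs B1->T, B1->F, B2->F, B4->T; records B1=T, B1=F, B2=F, B4=T
run #4 (c=23) runs B1->T, B1->F, B2->T, B3->F; records B1=T, B1=F, B2=T, B3=F
run #5 (c=36) runs B1->T, B1->F, B2->F, B4->T; records B1=T, B1=F, B2=F, B4=T
run #6 (c=34) runs B1->T, B1->F, B2->F, B4->T; records B1=T, B1=F, B2=F, B4=T
run #7 (c=19) runs B1->T, B1->F, B2->T, B3->F; records B1=T, B1=F, B2=T, B3=F
run #8 (c=31) runs B1->T, B1->F, B2->T, B3->T; records B1=T, B1=F, B2=T, B3=T
run #9 (c=28) runs B1->T, B1->F, B2->T, B3->F; records B1=T, B1=F, B2=T, B3=F
union over all inputs: B1=T, B1=F, B2=T, B2=F, B3=T, B3=F, B4=T (7 outcomes)
checked all size-1 subsets: none covers 7 outcomes (max 4/7)
checked all size-2 subsets: none covers 7 outcomes (max 6/7)
inputs {1, 3, 8} (size 3) cover everything; no size-3 subset with a lexicographically smaller index list covers all 7

Answer: 1, 3, 8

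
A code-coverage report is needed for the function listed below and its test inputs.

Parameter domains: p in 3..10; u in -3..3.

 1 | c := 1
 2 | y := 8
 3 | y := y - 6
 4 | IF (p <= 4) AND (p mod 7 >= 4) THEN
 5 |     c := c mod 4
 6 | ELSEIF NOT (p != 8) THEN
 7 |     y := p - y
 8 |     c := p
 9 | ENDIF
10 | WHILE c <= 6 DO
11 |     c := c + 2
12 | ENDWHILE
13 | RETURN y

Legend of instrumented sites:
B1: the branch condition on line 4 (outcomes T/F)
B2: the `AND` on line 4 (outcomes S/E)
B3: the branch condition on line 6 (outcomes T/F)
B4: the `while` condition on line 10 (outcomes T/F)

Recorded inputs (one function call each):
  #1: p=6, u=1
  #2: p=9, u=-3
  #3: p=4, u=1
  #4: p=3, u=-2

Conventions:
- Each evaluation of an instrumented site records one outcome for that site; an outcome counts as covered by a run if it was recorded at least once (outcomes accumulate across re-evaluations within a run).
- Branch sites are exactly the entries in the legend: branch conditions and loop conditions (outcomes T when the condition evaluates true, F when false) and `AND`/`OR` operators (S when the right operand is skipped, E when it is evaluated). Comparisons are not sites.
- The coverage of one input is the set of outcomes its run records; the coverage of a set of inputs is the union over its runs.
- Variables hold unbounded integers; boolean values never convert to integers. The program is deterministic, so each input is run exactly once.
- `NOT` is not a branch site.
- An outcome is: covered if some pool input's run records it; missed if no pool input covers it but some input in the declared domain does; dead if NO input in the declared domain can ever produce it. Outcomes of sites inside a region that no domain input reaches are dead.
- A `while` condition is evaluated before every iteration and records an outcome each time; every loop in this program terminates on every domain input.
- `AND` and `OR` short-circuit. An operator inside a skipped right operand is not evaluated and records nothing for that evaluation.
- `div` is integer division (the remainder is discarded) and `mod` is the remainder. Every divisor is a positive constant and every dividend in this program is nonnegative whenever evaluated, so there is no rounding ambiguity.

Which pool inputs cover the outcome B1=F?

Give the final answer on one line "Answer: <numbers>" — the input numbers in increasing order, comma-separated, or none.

input #1 (p=6, u=1): produces B1=F
input #2 (p=9, u=-3): produces B1=F
input #3 (p=4, u=1): does not produce B1=F
input #4 (p=3, u=-2): produces B1=F

Answer: 1, 2, 4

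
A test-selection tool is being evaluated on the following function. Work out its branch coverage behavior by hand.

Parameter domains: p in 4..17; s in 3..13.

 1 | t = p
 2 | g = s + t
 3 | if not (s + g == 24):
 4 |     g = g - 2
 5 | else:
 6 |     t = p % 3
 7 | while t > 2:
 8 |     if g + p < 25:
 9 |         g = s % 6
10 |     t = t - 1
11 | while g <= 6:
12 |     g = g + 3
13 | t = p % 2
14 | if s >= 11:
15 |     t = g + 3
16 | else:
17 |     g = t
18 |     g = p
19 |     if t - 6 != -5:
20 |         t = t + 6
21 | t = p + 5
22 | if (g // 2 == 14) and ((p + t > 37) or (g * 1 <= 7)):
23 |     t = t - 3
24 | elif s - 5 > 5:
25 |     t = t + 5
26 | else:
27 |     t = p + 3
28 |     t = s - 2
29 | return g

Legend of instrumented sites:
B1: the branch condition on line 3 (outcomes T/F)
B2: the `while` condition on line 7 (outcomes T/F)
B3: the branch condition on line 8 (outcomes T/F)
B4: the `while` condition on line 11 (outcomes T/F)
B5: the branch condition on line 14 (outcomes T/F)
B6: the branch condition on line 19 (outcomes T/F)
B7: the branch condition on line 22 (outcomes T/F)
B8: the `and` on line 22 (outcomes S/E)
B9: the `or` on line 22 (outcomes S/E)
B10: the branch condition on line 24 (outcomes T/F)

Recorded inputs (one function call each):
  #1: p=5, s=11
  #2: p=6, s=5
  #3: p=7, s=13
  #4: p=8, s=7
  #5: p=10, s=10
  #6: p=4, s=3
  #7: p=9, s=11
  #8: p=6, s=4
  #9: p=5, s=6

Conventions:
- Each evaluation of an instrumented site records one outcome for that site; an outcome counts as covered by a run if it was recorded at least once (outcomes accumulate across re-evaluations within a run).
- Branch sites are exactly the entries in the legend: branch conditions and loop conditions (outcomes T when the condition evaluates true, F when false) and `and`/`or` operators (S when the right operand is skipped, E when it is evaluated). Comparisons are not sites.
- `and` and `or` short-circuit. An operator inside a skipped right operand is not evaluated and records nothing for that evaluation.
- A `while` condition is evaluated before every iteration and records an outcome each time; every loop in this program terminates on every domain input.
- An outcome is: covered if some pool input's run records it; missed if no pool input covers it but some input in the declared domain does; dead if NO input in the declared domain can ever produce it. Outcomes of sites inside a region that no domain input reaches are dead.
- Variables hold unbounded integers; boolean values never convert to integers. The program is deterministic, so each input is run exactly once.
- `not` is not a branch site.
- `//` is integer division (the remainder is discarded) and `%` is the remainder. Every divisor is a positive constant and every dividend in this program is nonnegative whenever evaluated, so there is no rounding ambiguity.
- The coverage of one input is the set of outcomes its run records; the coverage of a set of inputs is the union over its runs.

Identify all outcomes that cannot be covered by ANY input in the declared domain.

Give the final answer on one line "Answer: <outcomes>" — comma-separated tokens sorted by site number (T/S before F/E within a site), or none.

running all 154 domain inputs and tallying outcomes:
  B9=E: zero occurrences over every domain input -> dead
  reachable outcomes have witnesses, e.g. B1=T (e.g. p=4, s=3), B1=F (e.g. p=4, s=10), B2=T (e.g. p=4, s=3), B2=F (e.g. p=4, s=3)

Answer: B9=E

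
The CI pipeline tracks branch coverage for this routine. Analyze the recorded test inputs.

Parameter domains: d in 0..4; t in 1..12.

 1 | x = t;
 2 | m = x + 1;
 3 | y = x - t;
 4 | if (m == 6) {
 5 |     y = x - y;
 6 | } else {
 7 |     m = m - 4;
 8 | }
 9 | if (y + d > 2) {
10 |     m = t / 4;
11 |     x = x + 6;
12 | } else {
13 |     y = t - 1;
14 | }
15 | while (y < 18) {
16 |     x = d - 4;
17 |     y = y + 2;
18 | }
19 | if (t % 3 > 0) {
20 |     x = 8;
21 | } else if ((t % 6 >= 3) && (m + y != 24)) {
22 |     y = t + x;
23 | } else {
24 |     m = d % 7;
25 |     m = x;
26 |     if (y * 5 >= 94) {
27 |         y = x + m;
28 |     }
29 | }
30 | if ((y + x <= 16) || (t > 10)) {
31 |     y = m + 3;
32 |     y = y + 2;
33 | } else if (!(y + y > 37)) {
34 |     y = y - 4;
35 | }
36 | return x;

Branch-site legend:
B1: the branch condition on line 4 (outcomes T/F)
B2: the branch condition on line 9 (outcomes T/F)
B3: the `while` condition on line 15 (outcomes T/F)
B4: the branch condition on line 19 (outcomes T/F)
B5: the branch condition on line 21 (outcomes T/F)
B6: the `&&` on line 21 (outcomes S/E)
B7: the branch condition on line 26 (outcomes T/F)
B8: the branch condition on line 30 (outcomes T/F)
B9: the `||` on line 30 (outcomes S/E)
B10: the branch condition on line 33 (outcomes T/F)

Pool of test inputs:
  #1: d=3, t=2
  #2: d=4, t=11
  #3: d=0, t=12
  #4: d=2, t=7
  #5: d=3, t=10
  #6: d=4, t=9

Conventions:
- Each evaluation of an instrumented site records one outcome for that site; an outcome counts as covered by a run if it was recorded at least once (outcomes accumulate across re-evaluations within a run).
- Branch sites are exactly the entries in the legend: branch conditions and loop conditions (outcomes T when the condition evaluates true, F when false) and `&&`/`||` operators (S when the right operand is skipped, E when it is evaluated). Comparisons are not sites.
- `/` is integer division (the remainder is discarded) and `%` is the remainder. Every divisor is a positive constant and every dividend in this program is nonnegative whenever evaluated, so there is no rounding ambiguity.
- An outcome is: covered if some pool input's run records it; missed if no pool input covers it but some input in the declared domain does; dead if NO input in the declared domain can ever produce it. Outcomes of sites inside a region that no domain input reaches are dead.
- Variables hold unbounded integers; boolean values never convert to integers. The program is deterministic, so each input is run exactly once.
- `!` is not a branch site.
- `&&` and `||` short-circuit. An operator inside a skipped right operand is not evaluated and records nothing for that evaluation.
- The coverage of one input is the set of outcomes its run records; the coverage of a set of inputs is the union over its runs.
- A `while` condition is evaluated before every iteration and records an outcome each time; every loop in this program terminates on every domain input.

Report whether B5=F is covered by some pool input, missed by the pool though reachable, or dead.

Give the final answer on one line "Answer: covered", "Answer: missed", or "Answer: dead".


B5=F is recorded by pool input(s) 3 -> covered
Answer: covered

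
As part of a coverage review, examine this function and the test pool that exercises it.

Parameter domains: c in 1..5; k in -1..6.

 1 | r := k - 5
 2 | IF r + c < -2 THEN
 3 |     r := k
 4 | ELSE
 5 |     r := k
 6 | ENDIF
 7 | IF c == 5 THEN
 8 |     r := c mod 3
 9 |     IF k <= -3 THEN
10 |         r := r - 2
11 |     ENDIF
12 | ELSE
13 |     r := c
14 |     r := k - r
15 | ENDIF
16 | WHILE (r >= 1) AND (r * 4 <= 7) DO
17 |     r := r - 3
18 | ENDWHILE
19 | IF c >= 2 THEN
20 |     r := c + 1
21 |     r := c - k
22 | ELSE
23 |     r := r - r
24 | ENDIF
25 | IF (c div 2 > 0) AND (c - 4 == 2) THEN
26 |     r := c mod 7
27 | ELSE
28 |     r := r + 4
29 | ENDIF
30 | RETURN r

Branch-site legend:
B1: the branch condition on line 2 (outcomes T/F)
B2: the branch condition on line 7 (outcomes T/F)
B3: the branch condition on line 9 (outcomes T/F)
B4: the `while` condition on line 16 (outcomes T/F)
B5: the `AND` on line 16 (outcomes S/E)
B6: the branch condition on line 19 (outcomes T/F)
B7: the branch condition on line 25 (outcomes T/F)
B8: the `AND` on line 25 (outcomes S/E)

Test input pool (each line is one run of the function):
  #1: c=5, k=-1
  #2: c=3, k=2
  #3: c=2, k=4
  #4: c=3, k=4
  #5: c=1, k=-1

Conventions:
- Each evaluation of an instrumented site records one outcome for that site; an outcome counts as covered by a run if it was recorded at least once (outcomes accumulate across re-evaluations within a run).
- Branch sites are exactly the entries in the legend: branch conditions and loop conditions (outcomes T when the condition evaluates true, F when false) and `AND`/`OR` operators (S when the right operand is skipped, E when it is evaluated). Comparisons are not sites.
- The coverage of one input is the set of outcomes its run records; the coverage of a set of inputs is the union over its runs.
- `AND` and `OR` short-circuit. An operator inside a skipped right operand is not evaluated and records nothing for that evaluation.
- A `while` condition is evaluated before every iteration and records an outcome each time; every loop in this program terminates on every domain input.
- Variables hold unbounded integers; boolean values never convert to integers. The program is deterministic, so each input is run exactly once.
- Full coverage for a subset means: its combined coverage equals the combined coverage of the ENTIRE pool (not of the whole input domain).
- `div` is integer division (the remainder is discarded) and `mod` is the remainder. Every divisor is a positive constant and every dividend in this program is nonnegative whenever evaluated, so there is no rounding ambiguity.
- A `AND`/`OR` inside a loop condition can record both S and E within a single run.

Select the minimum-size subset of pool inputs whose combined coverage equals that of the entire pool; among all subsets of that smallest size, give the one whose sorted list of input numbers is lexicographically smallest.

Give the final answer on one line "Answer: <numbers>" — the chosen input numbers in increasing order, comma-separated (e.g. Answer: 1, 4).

#1 (c=5, k=-1) -> B1->F, B2->T, B3->F, B5->E, B4->F, B6->T, B8->E, B7->F; covered: B1=F, B2=T, B3=F, B4=F, B5=E, B6=T, B7=F, B8=E
#2 (c=3, k=2) -> B1->F, B2->F, B5->S, B4->F, B6->T, B8->E, B7->F; covered: B1=F, B2=F, B4=F, B5=S, B6=T, B7=F, B8=E
#3 (c=2, k=4) -> B1->F, B2->F, B5->E, B4->F, B6->T, B8->E, B7->F; covered: B1=F, B2=F, B4=F, B5=E, B6=T, B7=F, B8=E
#4 (c=3, k=4) -> B1->F, B2->F, B5->E, B4->T, B5->S, B4->F, B6->T, B8->E, B7->F; covered: B1=F, B2=F, B4=T, B4=F, B5=S, B5=E, B6=T, B7=F, B8=E
#5 (c=1, k=-1) -> B1->T, B2->F, B5->S, B4->F, B6->F, B8->S, B7->F; covered: B1=T, B2=F, B4=F, B5=S, B6=F, B7=F, B8=S
the full pool covers 14 outcomes: B1=T, B1=F, B2=T, B2=F, B3=F, B4=T, B4=F, B5=S, B5=E, B6=T, B6=F, B7=F, B8=S, B8=E
no size-1 subset reaches all 14 outcomes (best union: 9/14)
no size-2 subset reaches all 14 outcomes (best union: 13/14)
the canonical winner is {1, 4, 5}: size 3, full 14-outcome coverage, earliest index list among size-3 covers

Answer: 1, 4, 5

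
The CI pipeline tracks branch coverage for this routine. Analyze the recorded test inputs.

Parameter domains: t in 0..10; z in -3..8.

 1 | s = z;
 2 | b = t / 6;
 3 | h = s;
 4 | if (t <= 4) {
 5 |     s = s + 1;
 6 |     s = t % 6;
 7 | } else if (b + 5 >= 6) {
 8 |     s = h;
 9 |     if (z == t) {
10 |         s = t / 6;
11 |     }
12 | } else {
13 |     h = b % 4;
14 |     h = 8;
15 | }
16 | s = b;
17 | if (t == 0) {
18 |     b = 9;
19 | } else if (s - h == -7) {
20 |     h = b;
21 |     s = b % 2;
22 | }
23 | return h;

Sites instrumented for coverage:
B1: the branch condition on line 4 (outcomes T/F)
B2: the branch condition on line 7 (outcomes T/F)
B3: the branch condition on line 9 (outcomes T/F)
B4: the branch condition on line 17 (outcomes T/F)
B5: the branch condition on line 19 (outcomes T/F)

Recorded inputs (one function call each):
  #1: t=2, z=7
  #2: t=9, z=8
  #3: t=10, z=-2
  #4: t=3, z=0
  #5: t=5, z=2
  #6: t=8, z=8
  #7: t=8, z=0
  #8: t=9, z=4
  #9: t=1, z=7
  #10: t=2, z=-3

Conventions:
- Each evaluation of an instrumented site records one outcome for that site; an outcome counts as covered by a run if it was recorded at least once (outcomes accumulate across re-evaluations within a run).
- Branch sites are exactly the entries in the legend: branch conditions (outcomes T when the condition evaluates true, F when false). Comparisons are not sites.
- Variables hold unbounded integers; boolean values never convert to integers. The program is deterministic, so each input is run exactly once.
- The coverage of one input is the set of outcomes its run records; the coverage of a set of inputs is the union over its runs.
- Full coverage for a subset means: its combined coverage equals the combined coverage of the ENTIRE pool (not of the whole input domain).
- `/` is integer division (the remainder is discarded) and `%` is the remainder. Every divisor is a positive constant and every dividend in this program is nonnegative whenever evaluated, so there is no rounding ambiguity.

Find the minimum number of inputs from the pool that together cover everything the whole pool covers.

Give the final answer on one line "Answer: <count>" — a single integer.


#1 (t=2, z=7) -> B1->T, B4->F, B5->T; covered: B1=T, B4=F, B5=T
#2 (t=9, z=8) -> B1->F, B2->T, B3->F, B4->F, B5->T; covered: B1=F, B2=T, B3=F, B4=F, B5=T
#3 (t=10, z=-2) -> B1->F, B2->T, B3->F, B4->F, B5->F; covered: B1=F, B2=T, B3=F, B4=F, B5=F
#4 (t=3, z=0) -> B1->T, B4->F, B5->F; covered: B1=T, B4=F, B5=F
#5 (t=5, z=2) -> B1->F, B2->F, B4->F, B5->F; covered: B1=F, B2=F, B4=F, B5=F
#6 (t=8, z=8) -> B1->F, B2->T, B3->T, B4->F, B5->T; covered: B1=F, B2=T, B3=T, B4=F, B5=T
#7 (t=8, z=0) -> B1->F, B2->T, B3->F, B4->F, B5->F; covered: B1=F, B2=T, B3=F, B4=F, B5=F
#8 (t=9, z=4) -> B1->F, B2->T, B3->F, B4->F, B5->F; covered: B1=F, B2=T, B3=F, B4=F, B5=F
#9 (t=1, z=7) -> B1->T, B4->F, B5->T; covered: B1=T, B4=F, B5=T
#10 (t=2, z=-3) -> B1->T, B4->F, B5->F; covered: B1=T, B4=F, B5=F
together the pool reaches 9 outcomes: B1=T, B1=F, B2=T, B2=F, B3=T, B3=F, B4=F, B5=T, B5=F
every size-1 subset falls short of the 9 outcomes (best: 5/9)
every size-2 subset falls short of the 9 outcomes (best: 7/9)
every size-3 subset falls short of the 9 outcomes (best: 8/9)
inputs {1, 2, 5, 6} (size 4) cover everything; no size-4 subset with a lexicographically smaller index list covers all 9
Answer: 4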